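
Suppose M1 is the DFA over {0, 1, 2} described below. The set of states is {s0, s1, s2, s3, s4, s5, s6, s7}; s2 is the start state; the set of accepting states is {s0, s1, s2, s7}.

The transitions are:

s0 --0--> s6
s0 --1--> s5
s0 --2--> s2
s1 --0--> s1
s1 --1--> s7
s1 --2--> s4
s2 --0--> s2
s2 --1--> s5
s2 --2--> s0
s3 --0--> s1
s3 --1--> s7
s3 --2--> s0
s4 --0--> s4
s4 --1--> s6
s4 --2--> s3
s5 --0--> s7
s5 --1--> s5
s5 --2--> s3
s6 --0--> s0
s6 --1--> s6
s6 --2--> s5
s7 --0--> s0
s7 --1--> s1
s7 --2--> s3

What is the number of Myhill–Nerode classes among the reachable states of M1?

8

Every state is reachable, so we keep all 8.
Start with accepting vs non-accepting: {s0,s1,s2,s7} | {s3,s4,s5,s6}.
On input 0, block {s0,s1,s2,s7} splits into {s1,s2,s7} and {s0}.
Split {s1,s2,s7} by δ(·,0) → {s1,s2} and {s7}.
On input 1, block {s1,s2} splits into {s1} and {s2}.
Refine {s3,s4,s5,s6} on symbol 0: members go to different blocks, giving {s3} and {s4} and {s5} and {s6}.
The partition is now stable with 8 blocks: {s1} | {s3} | {s0} | {s7} | {s2} | {s4} | {s5} | {s6}.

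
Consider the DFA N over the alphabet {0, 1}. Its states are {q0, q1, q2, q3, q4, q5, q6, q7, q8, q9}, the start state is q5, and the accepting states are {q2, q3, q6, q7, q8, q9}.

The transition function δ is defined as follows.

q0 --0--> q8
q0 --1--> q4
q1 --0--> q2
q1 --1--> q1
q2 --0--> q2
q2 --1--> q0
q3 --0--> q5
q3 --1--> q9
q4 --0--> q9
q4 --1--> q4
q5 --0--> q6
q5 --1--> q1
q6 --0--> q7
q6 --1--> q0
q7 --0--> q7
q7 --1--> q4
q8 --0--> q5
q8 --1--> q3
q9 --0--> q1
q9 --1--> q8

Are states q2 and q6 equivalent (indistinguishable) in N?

Yes

All states are reachable from the start state.
Start with accepting vs non-accepting: {q2,q3,q6,q7,q8,q9} | {q0,q1,q4,q5}.
Refine {q2,q3,q6,q7,q8,q9} on symbol 0: members go to different blocks, giving {q2,q6,q7} and {q3,q8,q9}.
On input 0, block {q0,q1,q4,q5} splits into {q0,q4} and {q1,q5}.
The partition is now stable with 4 blocks: {q2,q6,q7} | {q0,q4} | {q3,q8,q9} | {q1,q5}.
q2 and q6 lie in the same block of the stable partition, so they are equivalent — no string distinguishes them.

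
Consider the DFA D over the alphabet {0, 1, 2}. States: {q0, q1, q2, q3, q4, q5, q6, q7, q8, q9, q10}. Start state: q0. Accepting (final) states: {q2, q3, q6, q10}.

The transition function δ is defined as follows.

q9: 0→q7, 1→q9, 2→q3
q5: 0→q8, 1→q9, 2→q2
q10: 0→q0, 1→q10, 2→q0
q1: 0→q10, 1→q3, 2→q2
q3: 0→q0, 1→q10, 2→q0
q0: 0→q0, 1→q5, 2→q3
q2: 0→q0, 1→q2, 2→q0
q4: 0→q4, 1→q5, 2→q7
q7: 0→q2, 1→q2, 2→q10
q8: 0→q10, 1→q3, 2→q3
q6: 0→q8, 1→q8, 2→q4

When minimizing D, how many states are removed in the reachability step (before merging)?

No path from q0 leads to q1, q4, q6; the other 8 states are all reachable.

3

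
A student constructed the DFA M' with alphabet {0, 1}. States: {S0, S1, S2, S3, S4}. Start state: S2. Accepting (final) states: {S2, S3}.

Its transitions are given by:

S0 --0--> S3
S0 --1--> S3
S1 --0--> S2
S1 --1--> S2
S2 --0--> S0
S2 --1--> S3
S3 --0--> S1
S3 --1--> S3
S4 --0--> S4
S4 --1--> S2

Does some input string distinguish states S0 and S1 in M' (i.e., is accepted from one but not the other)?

No

Reachable states from the start: {S0,S1,S2,S3}. Unreachable: {S4} — drop them.
Start with accepting vs non-accepting: {S2,S3} | {S0,S1}.
The partition is now stable with 2 blocks: {S2,S3} | {S0,S1}.
S0 and S1 lie in the same block of the stable partition, so they are equivalent — no string distinguishes them.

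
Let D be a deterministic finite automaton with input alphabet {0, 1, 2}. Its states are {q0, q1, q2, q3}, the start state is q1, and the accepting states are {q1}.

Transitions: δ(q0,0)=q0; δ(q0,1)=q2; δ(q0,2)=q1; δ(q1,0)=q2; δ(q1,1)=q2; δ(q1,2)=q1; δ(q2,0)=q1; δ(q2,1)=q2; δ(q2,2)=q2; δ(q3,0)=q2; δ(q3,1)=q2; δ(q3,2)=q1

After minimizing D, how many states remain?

2

First remove the unreachable states {q0,q3}; 2 states remain.
P0 = {q1} | {q2}.
Stable partition: {q1} | {q2} — 2 equivalence classes.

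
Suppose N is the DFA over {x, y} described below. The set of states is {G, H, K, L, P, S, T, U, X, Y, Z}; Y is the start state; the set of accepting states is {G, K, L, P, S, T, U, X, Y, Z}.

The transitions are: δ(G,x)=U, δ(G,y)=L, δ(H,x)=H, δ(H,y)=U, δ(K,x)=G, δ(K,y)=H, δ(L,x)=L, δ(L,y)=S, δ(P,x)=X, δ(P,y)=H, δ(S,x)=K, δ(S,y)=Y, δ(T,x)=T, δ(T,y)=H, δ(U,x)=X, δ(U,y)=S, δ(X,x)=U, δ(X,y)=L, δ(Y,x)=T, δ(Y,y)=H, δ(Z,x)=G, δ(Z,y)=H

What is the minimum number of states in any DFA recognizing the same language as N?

Reachable states from the start: {G,H,K,L,S,T,U,X,Y}. Unreachable: {P,Z} — drop them.
Initial partition by acceptance: {G,K,L,S,T,U,X,Y} | {H}.
Split {G,K,L,S,T,U,X,Y} by δ(·,y) → {G,L,S,U,X} and {K,T,Y}.
On input x, block {G,L,S,U,X} splits into {G,L,U,X} and {S}.
On input y, block {G,L,U,X} splits into {G,X} and {L,U}.
Refine {K,T,Y} on symbol x: members go to different blocks, giving {T,Y} and {K}.
On input x, block {L,U} splits into {L} and {U}.
The partition is now stable with 7 blocks: {G,X} | {H} | {T,Y} | {S} | {L} | {K} | {U}.

7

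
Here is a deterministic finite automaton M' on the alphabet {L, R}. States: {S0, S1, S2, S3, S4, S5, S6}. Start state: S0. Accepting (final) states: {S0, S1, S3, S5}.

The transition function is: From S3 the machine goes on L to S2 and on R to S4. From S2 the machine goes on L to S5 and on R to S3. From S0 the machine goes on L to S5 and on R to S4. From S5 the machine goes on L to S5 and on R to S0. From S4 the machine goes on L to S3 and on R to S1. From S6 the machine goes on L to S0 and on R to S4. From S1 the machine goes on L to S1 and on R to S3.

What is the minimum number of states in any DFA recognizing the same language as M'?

First remove the unreachable states {S6}; 6 states remain.
P0 = {S0,S1,S3,S5} | {S2,S4}.
Split {S0,S1,S3,S5} by δ(·,L) → {S0,S1,S5} and {S3}.
Split {S0,S1,S5} by δ(·,R) → {S0} and {S1} and {S5}.
On input L, block {S2,S4} splits into {S2} and {S4}.
No further refinement is possible. Final partition (6 blocks): {S0} | {S2} | {S3} | {S1} | {S5} | {S4}.

6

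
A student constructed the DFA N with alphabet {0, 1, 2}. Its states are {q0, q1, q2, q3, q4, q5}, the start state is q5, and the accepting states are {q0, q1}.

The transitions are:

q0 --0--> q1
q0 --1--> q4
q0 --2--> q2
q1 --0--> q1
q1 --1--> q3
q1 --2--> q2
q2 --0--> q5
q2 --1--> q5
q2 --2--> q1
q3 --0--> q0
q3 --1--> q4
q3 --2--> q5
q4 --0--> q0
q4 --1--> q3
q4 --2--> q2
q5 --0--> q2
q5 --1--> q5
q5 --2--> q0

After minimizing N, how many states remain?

3

Start with accepting vs non-accepting: {q0,q1} | {q2,q3,q4,q5}.
Split {q2,q3,q4,q5} by δ(·,0) → {q2,q5} and {q3,q4}.
The partition is now stable with 3 blocks: {q0,q1} | {q2,q5} | {q3,q4}.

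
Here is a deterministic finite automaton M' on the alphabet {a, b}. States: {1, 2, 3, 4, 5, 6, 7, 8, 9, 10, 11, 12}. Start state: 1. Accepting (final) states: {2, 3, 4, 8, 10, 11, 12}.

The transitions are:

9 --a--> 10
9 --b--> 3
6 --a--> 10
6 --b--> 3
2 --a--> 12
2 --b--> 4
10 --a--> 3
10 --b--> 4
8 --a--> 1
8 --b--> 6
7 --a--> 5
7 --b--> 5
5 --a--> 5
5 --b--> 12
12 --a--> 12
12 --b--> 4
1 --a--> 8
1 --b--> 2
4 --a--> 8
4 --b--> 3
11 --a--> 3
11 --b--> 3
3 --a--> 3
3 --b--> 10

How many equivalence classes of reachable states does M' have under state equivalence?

First remove the unreachable states {5,7,9,11}; 8 states remain.
Start with accepting vs non-accepting: {2,3,4,8,10,12} | {1,6}.
Refine {2,3,4,8,10,12} on symbol a: members go to different blocks, giving {2,3,4,10,12} and {8}.
Refine {2,3,4,10,12} on symbol a: members go to different blocks, giving {2,3,10,12} and {4}.
On input b, block {2,3,10,12} splits into {2,10,12} and {3}.
On input a, block {2,10,12} splits into {2,12} and {10}.
Split {1,6} by δ(·,a) → {1} and {6}.
Stable partition: {2,12} | {1} | {8} | {4} | {3} | {10} | {6} — 7 equivalence classes.

7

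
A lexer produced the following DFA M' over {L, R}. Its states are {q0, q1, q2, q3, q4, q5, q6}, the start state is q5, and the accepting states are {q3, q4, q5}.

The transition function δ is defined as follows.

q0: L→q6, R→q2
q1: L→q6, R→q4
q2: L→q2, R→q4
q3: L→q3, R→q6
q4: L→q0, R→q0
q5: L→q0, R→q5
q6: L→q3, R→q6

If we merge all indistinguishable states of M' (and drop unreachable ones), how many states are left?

6

Reachable states from the start: {q0,q2,q3,q4,q5,q6}. Unreachable: {q1} — drop them.
Start with accepting vs non-accepting: {q3,q4,q5} | {q0,q2,q6}.
Refine {q3,q4,q5} on symbol L: members go to different blocks, giving {q4,q5} and {q3}.
Split {q4,q5} by δ(·,R) → {q4} and {q5}.
Refine {q0,q2,q6} on symbol L: members go to different blocks, giving {q0,q2} and {q6}.
On input L, block {q0,q2} splits into {q0} and {q2}.
Stable partition: {q4} | {q0} | {q3} | {q5} | {q6} | {q2} — 6 equivalence classes.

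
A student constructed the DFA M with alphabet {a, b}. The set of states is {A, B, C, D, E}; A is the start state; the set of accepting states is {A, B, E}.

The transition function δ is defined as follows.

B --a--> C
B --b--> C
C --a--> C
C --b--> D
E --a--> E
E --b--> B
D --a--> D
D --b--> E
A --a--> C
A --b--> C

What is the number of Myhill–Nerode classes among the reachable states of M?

Start with accepting vs non-accepting: {A,B,E} | {C,D}.
Split {A,B,E} by δ(·,a) → {A,B} and {E}.
Split {C,D} by δ(·,b) → {C} and {D}.
No further refinement is possible. Final partition (4 blocks): {A,B} | {C} | {E} | {D}.

4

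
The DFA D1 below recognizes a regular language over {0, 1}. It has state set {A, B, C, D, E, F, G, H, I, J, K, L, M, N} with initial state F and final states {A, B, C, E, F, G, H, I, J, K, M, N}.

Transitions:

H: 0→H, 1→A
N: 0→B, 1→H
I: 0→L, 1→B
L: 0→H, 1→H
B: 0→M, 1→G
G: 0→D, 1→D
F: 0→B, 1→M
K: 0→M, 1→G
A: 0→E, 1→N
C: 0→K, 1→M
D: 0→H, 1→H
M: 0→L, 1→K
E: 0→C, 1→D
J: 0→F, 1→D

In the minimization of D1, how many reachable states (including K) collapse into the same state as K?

2

Reachable states from the start: {A,B,C,D,E,F,G,H,K,L,M,N}. Unreachable: {I,J} — drop them.
P0 = {A,B,C,E,F,G,H,K,M,N} | {D,L}.
Refine {A,B,C,E,F,G,H,K,M,N} on symbol 0: members go to different blocks, giving {A,B,C,E,F,H,K,N} and {G,M}.
On input 0, block {A,B,C,E,F,H,K,N} splits into {A,C,E,F,H,N} and {B,K}.
Split {A,C,E,F,H,N} by δ(·,0) → {A,E,H} and {C,F,N}.
Split {A,E,H} by δ(·,0) → {A,H} and {E}.
Split {A,H} by δ(·,0) → {A} and {H}.
Refine {G,M} on symbol 1: members go to different blocks, giving {G} and {M}.
On input 1, block {C,F,N} splits into {C,F} and {N}.
The partition is now stable with 9 blocks: {A} | {D,L} | {G} | {B,K} | {C,F} | {E} | {H} | {M} | {N}.
State K belongs to the block {B,K}, which has 2 states.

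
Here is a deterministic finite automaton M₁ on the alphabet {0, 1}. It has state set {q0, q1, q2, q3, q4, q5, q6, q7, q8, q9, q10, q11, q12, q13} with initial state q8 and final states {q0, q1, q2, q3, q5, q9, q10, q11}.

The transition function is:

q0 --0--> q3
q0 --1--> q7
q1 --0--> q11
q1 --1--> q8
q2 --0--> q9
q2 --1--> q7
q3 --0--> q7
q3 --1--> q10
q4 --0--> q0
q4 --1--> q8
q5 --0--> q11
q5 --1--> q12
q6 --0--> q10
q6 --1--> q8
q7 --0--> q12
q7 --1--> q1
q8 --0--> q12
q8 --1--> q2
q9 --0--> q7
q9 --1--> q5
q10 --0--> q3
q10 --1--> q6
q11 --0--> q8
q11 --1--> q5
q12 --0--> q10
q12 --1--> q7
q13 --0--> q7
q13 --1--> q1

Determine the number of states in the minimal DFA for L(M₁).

5

First remove the unreachable states {q0,q4,q13}; 11 states remain.
Start with accepting vs non-accepting: {q1,q2,q3,q5,q9,q10,q11} | {q6,q7,q8,q12}.
On input 0, block {q1,q2,q3,q5,q9,q10,q11} splits into {q1,q2,q5,q10} and {q3,q9,q11}.
Split {q6,q7,q8,q12} by δ(·,0) → {q6,q12} and {q7,q8}.
Split {q1,q2,q5,q10} by δ(·,1) → {q1,q2} and {q5,q10}.
The partition is now stable with 5 blocks: {q1,q2} | {q6,q12} | {q3,q9,q11} | {q7,q8} | {q5,q10}.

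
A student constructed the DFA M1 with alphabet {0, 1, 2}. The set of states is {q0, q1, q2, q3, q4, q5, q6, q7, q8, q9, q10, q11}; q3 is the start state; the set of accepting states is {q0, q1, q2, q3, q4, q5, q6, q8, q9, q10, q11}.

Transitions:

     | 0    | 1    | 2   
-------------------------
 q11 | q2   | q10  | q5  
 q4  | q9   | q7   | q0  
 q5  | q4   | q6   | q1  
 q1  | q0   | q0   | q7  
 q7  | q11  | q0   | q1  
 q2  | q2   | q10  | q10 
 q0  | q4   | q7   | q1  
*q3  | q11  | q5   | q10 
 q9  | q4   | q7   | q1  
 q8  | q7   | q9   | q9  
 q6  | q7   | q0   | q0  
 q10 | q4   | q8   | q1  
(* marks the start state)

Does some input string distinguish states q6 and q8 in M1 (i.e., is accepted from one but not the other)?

All states are reachable from the start state.
Initial partition by acceptance: {q0,q1,q2,q3,q4,q5,q6,q8,q9,q10,q11} | {q7}.
Split {q0,q1,q2,q3,q4,q5,q6,q8,q9,q10,q11} by δ(·,0) → {q0,q1,q2,q3,q4,q5,q9,q10,q11} and {q6,q8}.
Split {q0,q1,q2,q3,q4,q5,q9,q10,q11} by δ(·,1) → {q1,q2,q3,q11} and {q0,q4,q9} and {q5,q10}.
Split {q1,q2,q3,q11} by δ(·,0) → {q2,q3,q11} and {q1}.
On input 2, block {q0,q4,q9} splits into {q0,q9} and {q4}.
Stable partition: {q2,q3,q11} | {q7} | {q6,q8} | {q0,q9} | {q5,q10} | {q1} | {q4} — 7 equivalence classes.
q6 and q8 lie in the same block of the stable partition, so they are equivalent — no string distinguishes them.

No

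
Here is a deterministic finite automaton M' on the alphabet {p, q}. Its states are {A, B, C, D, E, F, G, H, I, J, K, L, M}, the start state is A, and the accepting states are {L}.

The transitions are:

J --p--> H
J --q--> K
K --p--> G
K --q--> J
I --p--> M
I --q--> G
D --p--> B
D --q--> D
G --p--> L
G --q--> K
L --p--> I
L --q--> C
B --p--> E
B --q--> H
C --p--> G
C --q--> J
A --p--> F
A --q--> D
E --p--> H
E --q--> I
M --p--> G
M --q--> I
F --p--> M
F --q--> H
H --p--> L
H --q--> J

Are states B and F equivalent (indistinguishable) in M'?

All states are reachable from the start state.
Initial partition by acceptance: {L} | {A,B,C,D,E,F,G,H,I,J,K,M}.
Split {A,B,C,D,E,F,G,H,I,J,K,M} by δ(·,p) → {A,B,C,D,E,F,I,J,K,M} and {G,H}.
On input p, block {A,B,C,D,E,F,I,J,K,M} splits into {A,B,D,F,I} and {C,E,J,K,M}.
Refine {A,B,D,F,I} on symbol p: members go to different blocks, giving {B,F,I} and {A,D}.
Refine {C,E,J,K,M} on symbol q: members go to different blocks, giving {C,J,K} and {E,M}.
The partition is now stable with 6 blocks: {L} | {B,F,I} | {G,H} | {C,J,K} | {A,D} | {E,M}.
B and F lie in the same block of the stable partition, so they are equivalent — no string distinguishes them.

Yes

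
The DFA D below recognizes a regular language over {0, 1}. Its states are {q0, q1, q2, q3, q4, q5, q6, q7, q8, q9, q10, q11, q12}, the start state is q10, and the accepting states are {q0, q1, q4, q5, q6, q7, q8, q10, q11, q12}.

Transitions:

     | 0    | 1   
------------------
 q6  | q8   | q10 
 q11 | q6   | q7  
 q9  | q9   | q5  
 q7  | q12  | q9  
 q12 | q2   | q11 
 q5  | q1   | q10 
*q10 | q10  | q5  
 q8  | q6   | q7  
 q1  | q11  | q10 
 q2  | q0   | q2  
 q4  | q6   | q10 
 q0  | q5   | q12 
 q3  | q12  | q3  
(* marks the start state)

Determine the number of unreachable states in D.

2

Starting at q10 and following transitions, the reachable set is {q0, q1, q2, q5, q6, q7, q8, q9, q10, q11, q12}. That leaves q3, q4 unreachable — 2 in total.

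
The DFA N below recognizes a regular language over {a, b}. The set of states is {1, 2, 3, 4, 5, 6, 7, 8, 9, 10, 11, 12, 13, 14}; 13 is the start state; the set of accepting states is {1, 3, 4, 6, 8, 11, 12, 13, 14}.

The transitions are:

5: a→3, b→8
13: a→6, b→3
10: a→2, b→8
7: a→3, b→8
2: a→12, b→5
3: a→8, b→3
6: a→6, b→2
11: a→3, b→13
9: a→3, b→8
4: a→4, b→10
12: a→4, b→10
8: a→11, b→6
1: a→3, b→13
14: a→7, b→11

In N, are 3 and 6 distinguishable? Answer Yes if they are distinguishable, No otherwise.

Yes

Reachable states from the start: {2,3,4,5,6,8,10,11,12,13}. Unreachable: {1,7,9,14} — drop them.
Start with accepting vs non-accepting: {3,4,6,8,11,12,13} | {2,5,10}.
Refine {3,4,6,8,11,12,13} on symbol b: members go to different blocks, giving {3,8,11,13} and {4,6,12}.
Split {3,8,11,13} by δ(·,a) → {3,8,11} and {13}.
Split {3,8,11} by δ(·,b) → {3} and {8} and {11}.
Refine {2,5,10} on symbol a: members go to different blocks, giving {2} and {5} and {10}.
Refine {4,6,12} on symbol b: members go to different blocks, giving {4,12} and {6}.
Stable partition: {3} | {2} | {4,12} | {13} | {8} | {11} | {5} | {10} | {6} — 9 equivalence classes.
3 and 6 end up in different blocks, so they are distinguishable. For instance, the string 'b' is accepted from only 3.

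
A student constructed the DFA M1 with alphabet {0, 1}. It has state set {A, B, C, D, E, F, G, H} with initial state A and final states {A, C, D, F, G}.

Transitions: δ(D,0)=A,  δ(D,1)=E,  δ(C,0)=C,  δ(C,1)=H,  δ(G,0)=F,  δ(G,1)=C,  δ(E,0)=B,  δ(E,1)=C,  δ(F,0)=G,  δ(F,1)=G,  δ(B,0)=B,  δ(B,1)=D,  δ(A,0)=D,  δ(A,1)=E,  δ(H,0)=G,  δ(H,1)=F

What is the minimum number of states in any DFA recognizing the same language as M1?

P0 = {A,C,D,F,G} | {B,E,H}.
On input 1, block {A,C,D,F,G} splits into {A,C,D} and {F,G}.
On input 0, block {B,E,H} splits into {B,E} and {H}.
On input 1, block {A,C,D} splits into {A,D} and {C}.
Refine {B,E} on symbol 1: members go to different blocks, giving {B} and {E}.
Split {F,G} by δ(·,1) → {F} and {G}.
Stable partition: {A,D} | {B} | {F} | {H} | {C} | {E} | {G} — 7 equivalence classes.

7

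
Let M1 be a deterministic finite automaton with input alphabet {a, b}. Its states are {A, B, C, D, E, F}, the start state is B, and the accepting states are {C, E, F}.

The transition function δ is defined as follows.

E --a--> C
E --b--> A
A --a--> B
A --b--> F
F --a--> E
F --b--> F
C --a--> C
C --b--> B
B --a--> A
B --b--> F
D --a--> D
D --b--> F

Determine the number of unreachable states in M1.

No path from B leads to D; the other 5 states are all reachable.

1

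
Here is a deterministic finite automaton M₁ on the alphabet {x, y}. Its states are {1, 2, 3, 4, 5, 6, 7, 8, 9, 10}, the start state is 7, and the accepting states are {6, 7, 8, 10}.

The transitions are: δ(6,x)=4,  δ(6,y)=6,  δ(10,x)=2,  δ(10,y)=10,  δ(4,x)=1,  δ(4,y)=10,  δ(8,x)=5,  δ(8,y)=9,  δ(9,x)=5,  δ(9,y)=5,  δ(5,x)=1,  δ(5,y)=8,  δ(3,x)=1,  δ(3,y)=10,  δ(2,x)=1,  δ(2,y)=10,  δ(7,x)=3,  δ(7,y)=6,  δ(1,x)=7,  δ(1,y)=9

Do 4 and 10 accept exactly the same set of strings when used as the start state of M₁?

P0 = {6,7,8,10} | {1,2,3,4,5,9}.
On input y, block {6,7,8,10} splits into {6,7,10} and {8}.
Split {1,2,3,4,5,9} by δ(·,x) → {2,3,4,5,9} and {1}.
On input x, block {2,3,4,5,9} splits into {2,3,4,5} and {9}.
Refine {2,3,4,5} on symbol y: members go to different blocks, giving {2,3,4} and {5}.
Stable partition: {6,7,10} | {2,3,4} | {8} | {1} | {9} | {5} — 6 equivalence classes.
4 and 10 end up in different blocks, so they are distinguishable. For instance, the string 'ε' is accepted from only 10.

No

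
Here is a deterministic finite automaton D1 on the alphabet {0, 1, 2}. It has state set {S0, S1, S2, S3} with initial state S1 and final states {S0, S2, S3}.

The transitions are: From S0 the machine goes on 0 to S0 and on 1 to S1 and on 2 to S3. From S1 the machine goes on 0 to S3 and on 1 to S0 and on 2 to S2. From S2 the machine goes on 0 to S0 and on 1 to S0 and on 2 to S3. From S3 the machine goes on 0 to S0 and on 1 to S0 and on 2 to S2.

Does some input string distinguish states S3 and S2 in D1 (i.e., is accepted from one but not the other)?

No

All states are reachable from the start state.
Start with accepting vs non-accepting: {S0,S2,S3} | {S1}.
On input 1, block {S0,S2,S3} splits into {S2,S3} and {S0}.
The partition is now stable with 3 blocks: {S2,S3} | {S1} | {S0}.
S3 and S2 lie in the same block of the stable partition, so they are equivalent — no string distinguishes them.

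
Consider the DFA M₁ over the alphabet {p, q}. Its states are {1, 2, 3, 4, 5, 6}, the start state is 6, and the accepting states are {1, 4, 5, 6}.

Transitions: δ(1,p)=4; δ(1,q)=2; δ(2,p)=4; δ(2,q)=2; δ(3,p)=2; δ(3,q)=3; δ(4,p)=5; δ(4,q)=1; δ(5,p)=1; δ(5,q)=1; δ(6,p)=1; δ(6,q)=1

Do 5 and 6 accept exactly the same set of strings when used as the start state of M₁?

Yes

First remove the unreachable states {3}; 5 states remain.
Initial partition by acceptance: {1,4,5,6} | {2}.
Split {1,4,5,6} by δ(·,q) → {4,5,6} and {1}.
On input p, block {4,5,6} splits into {5,6} and {4}.
Stable partition: {5,6} | {2} | {1} | {4} — 4 equivalence classes.
5 and 6 lie in the same block of the stable partition, so they are equivalent — no string distinguishes them.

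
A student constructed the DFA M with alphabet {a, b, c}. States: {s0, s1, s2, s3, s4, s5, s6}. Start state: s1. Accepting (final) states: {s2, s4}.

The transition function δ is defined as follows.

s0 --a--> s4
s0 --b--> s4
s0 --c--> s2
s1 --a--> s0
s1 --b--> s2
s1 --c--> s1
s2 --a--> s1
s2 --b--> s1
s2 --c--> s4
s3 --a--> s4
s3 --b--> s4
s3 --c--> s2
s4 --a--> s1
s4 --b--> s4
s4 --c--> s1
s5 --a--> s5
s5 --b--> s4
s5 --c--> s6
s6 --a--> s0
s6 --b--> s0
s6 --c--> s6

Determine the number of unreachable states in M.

3

BFS from s1 reaches {s0, s1, s2, s4}; the 3 state(s) s3, s5, s6 are never visited.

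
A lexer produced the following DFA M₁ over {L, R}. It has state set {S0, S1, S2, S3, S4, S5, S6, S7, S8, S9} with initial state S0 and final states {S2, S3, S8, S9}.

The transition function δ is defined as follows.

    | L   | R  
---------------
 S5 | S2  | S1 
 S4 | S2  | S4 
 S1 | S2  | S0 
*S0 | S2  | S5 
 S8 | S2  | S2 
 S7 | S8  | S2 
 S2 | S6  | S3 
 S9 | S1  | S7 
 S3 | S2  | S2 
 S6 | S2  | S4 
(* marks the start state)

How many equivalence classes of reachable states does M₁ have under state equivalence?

States {S7,S8,S9} cannot be reached from the start state, so discard them.
Start with accepting vs non-accepting: {S2,S3} | {S0,S1,S4,S5,S6}.
Split {S2,S3} by δ(·,L) → {S2} and {S3}.
Stable partition: {S2} | {S0,S1,S4,S5,S6} | {S3} — 3 equivalence classes.

3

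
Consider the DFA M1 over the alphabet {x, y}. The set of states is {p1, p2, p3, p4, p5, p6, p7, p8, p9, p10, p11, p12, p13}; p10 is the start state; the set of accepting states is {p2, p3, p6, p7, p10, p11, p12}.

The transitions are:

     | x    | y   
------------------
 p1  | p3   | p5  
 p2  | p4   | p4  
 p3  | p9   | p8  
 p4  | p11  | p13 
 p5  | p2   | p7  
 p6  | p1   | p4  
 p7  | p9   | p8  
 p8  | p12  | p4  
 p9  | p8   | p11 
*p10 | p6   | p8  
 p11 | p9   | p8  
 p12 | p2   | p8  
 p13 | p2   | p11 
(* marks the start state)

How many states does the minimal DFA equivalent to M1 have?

Every state is reachable, so we keep all 13.
Initial partition by acceptance: {p2,p3,p6,p7,p10,p11,p12} | {p1,p4,p5,p8,p9,p13}.
Refine {p2,p3,p6,p7,p10,p11,p12} on symbol x: members go to different blocks, giving {p2,p3,p6,p7,p11} and {p10,p12}.
Refine {p1,p4,p5,p8,p9,p13} on symbol x: members go to different blocks, giving {p1,p4,p5,p13} and {p8} and {p9}.
On input x, block {p2,p3,p6,p7,p11} splits into {p3,p7,p11} and {p2,p6}.
Refine {p1,p4,p5,p13} on symbol x: members go to different blocks, giving {p1,p4} and {p5,p13}.
No further refinement is possible. Final partition (7 blocks): {p3,p7,p11} | {p1,p4} | {p10,p12} | {p8} | {p9} | {p2,p6} | {p5,p13}.

7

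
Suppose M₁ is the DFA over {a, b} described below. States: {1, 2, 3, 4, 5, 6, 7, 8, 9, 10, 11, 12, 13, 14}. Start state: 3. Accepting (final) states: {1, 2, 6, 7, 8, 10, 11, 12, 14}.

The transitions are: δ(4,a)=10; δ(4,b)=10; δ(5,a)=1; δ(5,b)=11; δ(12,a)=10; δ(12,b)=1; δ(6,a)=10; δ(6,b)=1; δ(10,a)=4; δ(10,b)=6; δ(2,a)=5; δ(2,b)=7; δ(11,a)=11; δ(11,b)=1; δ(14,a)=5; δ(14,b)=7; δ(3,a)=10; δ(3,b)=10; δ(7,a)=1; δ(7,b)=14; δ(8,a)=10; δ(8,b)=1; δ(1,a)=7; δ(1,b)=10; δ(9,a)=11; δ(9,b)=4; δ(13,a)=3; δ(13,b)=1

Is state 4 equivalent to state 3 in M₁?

States {2,8,9,12,13} cannot be reached from the start state, so discard them.
P0 = {1,6,7,10,11,14} | {3,4,5}.
Refine {1,6,7,10,11,14} on symbol a: members go to different blocks, giving {1,6,7,11} and {10,14}.
On input a, block {1,6,7,11} splits into {1,7,11} and {6}.
Refine {1,7,11} on symbol b: members go to different blocks, giving {1,7} and {11}.
Refine {3,4,5} on symbol a: members go to different blocks, giving {3,4} and {5}.
On input a, block {10,14} splits into {10} and {14}.
Refine {1,7} on symbol b: members go to different blocks, giving {1} and {7}.
No further refinement is possible. Final partition (8 blocks): {1} | {3,4} | {10} | {6} | {11} | {5} | {14} | {7}.
4 and 3 lie in the same block of the stable partition, so they are equivalent — no string distinguishes them.

Yes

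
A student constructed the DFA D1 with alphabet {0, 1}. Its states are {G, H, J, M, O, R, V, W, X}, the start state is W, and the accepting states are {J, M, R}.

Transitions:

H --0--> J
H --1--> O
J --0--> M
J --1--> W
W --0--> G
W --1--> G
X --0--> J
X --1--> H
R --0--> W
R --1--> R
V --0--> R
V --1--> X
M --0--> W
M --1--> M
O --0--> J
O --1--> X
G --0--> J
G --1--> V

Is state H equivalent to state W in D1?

No

All states are reachable from the start state.
P0 = {J,M,R} | {G,H,O,V,W,X}.
Refine {J,M,R} on symbol 0: members go to different blocks, giving {M,R} and {J}.
Refine {G,H,O,V,W,X} on symbol 0: members go to different blocks, giving {G,H,O,X} and {V} and {W}.
Split {G,H,O,X} by δ(·,1) → {H,O,X} and {G}.
Stable partition: {M,R} | {H,O,X} | {J} | {V} | {W} | {G} — 6 equivalence classes.
H and W end up in different blocks, so they are distinguishable. For instance, the string '0' is accepted from only H.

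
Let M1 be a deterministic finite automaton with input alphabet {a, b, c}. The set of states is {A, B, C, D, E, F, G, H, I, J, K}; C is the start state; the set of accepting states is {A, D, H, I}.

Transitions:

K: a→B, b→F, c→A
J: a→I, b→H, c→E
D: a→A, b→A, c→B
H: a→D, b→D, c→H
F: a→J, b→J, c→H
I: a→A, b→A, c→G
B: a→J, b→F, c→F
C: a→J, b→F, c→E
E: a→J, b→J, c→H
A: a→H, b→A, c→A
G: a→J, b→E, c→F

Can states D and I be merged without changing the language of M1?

States {K} cannot be reached from the start state, so discard them.
P0 = {A,D,H,I} | {B,C,E,F,G,J}.
Split {A,D,H,I} by δ(·,c) → {A,H} and {D,I}.
Split {A,H} by δ(·,a) → {A} and {H}.
Refine {B,C,E,F,G,J} on symbol a: members go to different blocks, giving {B,C,E,F,G} and {J}.
Split {B,C,E,F,G} by δ(·,b) → {B,C,G} and {E,F}.
The partition is now stable with 6 blocks: {A} | {B,C,G} | {D,I} | {H} | {J} | {E,F}.
D and I lie in the same block of the stable partition, so they are equivalent — no string distinguishes them.

Yes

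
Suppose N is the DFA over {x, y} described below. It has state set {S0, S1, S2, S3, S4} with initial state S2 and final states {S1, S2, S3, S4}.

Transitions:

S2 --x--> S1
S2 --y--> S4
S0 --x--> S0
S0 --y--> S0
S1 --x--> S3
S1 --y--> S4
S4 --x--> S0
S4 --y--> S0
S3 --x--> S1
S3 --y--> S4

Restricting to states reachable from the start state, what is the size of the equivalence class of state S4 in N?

Start with accepting vs non-accepting: {S1,S2,S3,S4} | {S0}.
Refine {S1,S2,S3,S4} on symbol x: members go to different blocks, giving {S1,S2,S3} and {S4}.
Stable partition: {S1,S2,S3} | {S0} | {S4} — 3 equivalence classes.
State S4 belongs to the block {S4}, which has 1 states.

1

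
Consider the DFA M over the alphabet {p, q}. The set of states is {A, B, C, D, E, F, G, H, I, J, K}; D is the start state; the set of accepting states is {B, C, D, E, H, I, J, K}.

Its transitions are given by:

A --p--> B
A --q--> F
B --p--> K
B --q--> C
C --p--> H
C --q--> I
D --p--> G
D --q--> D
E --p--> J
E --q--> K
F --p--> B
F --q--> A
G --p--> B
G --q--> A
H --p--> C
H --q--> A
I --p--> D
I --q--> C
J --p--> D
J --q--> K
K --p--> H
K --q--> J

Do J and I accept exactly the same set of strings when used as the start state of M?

First remove the unreachable states {E}; 10 states remain.
Start with accepting vs non-accepting: {B,C,D,H,I,J,K} | {A,F,G}.
On input p, block {B,C,D,H,I,J,K} splits into {B,C,H,I,J,K} and {D}.
On input p, block {B,C,H,I,J,K} splits into {B,C,H,K} and {I,J}.
Split {B,C,H,K} by δ(·,q) → {C,K} and {B} and {H}.
Stable partition: {C,K} | {A,F,G} | {D} | {I,J} | {B} | {H} — 6 equivalence classes.
J and I lie in the same block of the stable partition, so they are equivalent — no string distinguishes them.

Yes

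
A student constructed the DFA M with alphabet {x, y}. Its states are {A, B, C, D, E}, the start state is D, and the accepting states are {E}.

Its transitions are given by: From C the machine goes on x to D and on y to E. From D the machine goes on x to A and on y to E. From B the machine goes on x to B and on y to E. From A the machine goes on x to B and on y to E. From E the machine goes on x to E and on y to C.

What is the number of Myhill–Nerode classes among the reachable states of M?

2

All states are reachable from the start state.
Initial partition by acceptance: {E} | {A,B,C,D}.
The partition is now stable with 2 blocks: {E} | {A,B,C,D}.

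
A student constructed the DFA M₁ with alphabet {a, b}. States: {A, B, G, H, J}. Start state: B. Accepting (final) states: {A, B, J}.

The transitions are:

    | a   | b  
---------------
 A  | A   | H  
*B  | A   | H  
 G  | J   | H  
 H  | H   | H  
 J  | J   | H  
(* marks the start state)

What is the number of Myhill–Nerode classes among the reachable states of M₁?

Reachable states from the start: {A,B,H}. Unreachable: {G,J} — drop them.
Initial partition by acceptance: {A,B} | {H}.
No further refinement is possible. Final partition (2 blocks): {A,B} | {H}.

2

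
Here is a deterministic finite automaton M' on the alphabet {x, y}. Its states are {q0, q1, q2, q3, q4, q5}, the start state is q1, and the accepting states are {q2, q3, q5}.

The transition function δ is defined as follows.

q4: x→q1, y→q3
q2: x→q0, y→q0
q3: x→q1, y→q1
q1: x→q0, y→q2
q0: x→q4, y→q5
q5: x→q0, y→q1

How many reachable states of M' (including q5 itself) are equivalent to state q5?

Start with accepting vs non-accepting: {q2,q3,q5} | {q0,q1,q4}.
The partition is now stable with 2 blocks: {q2,q3,q5} | {q0,q1,q4}.
State q5 belongs to the block {q2,q3,q5}, which has 3 states.

3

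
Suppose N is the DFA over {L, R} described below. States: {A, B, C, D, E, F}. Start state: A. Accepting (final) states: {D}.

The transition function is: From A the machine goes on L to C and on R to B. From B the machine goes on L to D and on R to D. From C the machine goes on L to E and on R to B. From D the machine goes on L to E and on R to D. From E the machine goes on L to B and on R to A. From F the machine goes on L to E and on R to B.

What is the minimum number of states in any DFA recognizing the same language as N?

5

States {F} cannot be reached from the start state, so discard them.
Initial partition by acceptance: {D} | {A,B,C,E}.
Split {A,B,C,E} by δ(·,L) → {A,C,E} and {B}.
Refine {A,C,E} on symbol L: members go to different blocks, giving {A,C} and {E}.
On input L, block {A,C} splits into {A} and {C}.
The partition is now stable with 5 blocks: {D} | {A} | {B} | {E} | {C}.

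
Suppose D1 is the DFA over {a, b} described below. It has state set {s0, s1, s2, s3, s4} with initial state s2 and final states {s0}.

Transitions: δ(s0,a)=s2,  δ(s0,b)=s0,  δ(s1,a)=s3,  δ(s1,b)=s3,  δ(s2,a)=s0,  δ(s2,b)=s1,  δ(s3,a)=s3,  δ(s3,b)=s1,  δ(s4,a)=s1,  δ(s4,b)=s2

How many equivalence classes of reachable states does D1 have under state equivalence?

First remove the unreachable states {s4}; 4 states remain.
Initial partition by acceptance: {s0} | {s1,s2,s3}.
Refine {s1,s2,s3} on symbol a: members go to different blocks, giving {s1,s3} and {s2}.
The partition is now stable with 3 blocks: {s0} | {s1,s3} | {s2}.

3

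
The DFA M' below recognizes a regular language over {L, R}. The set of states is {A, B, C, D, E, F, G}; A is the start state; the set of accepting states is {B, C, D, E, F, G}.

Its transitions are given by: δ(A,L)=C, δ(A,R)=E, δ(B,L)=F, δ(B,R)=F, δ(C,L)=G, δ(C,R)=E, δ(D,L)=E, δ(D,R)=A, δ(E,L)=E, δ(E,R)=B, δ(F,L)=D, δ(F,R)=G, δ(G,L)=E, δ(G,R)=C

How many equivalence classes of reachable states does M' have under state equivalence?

Every state is reachable, so we keep all 7.
P0 = {B,C,D,E,F,G} | {A}.
On input R, block {B,C,D,E,F,G} splits into {B,C,E,F,G} and {D}.
On input L, block {B,C,E,F,G} splits into {B,C,E,G} and {F}.
Split {B,C,E,G} by δ(·,L) → {C,E,G} and {B}.
On input R, block {C,E,G} splits into {C,G} and {E}.
Split {C,G} by δ(·,L) → {C} and {G}.
The partition is now stable with 7 blocks: {C} | {A} | {D} | {F} | {B} | {E} | {G}.

7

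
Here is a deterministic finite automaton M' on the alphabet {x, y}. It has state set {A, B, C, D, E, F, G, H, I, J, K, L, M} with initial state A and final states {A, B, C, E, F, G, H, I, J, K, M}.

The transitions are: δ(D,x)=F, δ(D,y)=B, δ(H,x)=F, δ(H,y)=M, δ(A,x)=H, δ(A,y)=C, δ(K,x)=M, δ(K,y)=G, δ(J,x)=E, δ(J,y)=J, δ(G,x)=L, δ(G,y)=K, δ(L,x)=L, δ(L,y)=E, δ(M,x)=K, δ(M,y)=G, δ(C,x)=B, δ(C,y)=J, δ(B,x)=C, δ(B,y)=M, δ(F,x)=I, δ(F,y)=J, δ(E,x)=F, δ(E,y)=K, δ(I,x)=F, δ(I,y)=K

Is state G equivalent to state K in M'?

States {D} cannot be reached from the start state, so discard them.
P0 = {A,B,C,E,F,G,H,I,J,K,M} | {L}.
Refine {A,B,C,E,F,G,H,I,J,K,M} on symbol x: members go to different blocks, giving {A,B,C,E,F,H,I,J,K,M} and {G}.
Refine {A,B,C,E,F,H,I,J,K,M} on symbol y: members go to different blocks, giving {A,B,C,E,F,H,I,J} and {K,M}.
On input y, block {A,B,C,E,F,H,I,J} splits into {A,C,F,J} and {B,E,H,I}.
No further refinement is possible. Final partition (5 blocks): {A,C,F,J} | {L} | {G} | {K,M} | {B,E,H,I}.
G and K end up in different blocks, so they are distinguishable. For instance, the string 'x' is accepted from only K.

No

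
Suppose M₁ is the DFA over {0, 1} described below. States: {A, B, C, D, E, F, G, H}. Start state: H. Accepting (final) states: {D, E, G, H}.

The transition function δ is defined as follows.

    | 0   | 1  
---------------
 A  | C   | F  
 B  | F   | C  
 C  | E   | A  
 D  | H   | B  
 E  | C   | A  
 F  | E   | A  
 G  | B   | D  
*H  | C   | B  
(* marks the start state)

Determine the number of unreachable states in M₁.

Starting at H and following transitions, the reachable set is {A, B, C, E, F, H}. That leaves D, G unreachable — 2 in total.

2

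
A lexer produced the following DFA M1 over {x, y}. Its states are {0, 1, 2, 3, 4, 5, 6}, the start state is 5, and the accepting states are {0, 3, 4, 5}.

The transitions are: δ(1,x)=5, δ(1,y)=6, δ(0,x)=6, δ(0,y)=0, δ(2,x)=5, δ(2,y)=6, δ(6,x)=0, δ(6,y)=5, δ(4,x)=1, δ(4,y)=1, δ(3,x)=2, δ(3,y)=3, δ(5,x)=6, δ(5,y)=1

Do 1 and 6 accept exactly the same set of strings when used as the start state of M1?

No

States {2,3,4} cannot be reached from the start state, so discard them.
Initial partition by acceptance: {0,5} | {1,6}.
Refine {0,5} on symbol y: members go to different blocks, giving {0} and {5}.
Split {1,6} by δ(·,x) → {1} and {6}.
The partition is now stable with 4 blocks: {0} | {1} | {5} | {6}.
1 and 6 end up in different blocks, so they are distinguishable. For instance, the string 'y' is accepted from only 6.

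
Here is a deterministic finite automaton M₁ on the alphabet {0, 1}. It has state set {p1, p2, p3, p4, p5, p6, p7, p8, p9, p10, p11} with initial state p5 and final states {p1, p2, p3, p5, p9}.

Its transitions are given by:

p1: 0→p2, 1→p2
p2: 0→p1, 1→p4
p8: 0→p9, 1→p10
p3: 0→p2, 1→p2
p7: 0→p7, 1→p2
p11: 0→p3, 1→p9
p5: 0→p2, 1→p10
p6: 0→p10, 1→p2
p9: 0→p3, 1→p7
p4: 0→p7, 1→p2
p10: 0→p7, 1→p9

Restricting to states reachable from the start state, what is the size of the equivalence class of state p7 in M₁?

3

First remove the unreachable states {p6,p8,p11}; 8 states remain.
P0 = {p1,p2,p3,p5,p9} | {p4,p7,p10}.
On input 1, block {p1,p2,p3,p5,p9} splits into {p2,p5,p9} and {p1,p3}.
On input 0, block {p2,p5,p9} splits into {p2,p9} and {p5}.
Stable partition: {p2,p9} | {p4,p7,p10} | {p1,p3} | {p5} — 4 equivalence classes.
State p7 belongs to the block {p4,p7,p10}, which has 3 states.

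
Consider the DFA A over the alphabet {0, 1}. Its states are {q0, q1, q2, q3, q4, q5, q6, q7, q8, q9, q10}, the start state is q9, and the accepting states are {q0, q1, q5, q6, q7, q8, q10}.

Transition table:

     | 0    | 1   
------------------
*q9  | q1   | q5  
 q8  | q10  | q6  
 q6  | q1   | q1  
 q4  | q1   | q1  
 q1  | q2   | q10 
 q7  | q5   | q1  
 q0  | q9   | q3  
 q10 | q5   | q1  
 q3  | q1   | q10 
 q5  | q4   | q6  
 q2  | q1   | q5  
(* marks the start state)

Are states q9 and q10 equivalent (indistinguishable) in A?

No

States {q0,q3,q7,q8} cannot be reached from the start state, so discard them.
Initial partition by acceptance: {q1,q5,q6,q10} | {q2,q4,q9}.
On input 0, block {q1,q5,q6,q10} splits into {q1,q5} and {q6,q10}.
No further refinement is possible. Final partition (3 blocks): {q1,q5} | {q2,q4,q9} | {q6,q10}.
q9 and q10 end up in different blocks, so they are distinguishable. For instance, the string 'ε' is accepted from only q10.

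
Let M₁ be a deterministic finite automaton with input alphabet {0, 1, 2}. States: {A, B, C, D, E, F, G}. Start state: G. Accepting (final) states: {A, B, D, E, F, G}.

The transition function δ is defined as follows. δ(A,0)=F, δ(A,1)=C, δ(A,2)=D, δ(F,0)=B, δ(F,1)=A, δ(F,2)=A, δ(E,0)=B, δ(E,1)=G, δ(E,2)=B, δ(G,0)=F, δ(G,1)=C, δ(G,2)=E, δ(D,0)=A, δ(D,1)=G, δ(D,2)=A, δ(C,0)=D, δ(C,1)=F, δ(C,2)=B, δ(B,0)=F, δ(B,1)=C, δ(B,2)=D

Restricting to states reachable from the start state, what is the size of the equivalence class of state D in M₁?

3

All states are reachable from the start state.
Initial partition by acceptance: {A,B,D,E,F,G} | {C}.
Refine {A,B,D,E,F,G} on symbol 1: members go to different blocks, giving {A,B,G} and {D,E,F}.
No further refinement is possible. Final partition (3 blocks): {A,B,G} | {C} | {D,E,F}.
State D belongs to the block {D,E,F}, which has 3 states.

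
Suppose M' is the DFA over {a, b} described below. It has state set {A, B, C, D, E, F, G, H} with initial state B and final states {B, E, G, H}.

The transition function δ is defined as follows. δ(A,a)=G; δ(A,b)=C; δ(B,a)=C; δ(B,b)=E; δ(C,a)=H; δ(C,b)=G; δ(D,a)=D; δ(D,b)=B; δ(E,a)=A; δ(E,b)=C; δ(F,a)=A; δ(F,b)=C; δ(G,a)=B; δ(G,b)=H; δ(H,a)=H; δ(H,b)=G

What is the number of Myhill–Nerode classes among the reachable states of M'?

6

Reachable states from the start: {A,B,C,E,G,H}. Unreachable: {D,F} — drop them.
P0 = {B,E,G,H} | {A,C}.
Split {B,E,G,H} by δ(·,a) → {B,E} and {G,H}.
On input b, block {B,E} splits into {B} and {E}.
Refine {A,C} on symbol b: members go to different blocks, giving {A} and {C}.
On input a, block {G,H} splits into {G} and {H}.
No further refinement is possible. Final partition (6 blocks): {B} | {A} | {G} | {E} | {C} | {H}.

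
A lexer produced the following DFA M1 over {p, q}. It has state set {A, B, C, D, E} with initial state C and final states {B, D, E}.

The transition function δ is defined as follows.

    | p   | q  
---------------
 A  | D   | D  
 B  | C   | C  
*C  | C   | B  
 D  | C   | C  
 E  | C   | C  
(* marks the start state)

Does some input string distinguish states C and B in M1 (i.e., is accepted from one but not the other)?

Yes

First remove the unreachable states {A,D,E}; 2 states remain.
Start with accepting vs non-accepting: {B} | {C}.
Stable partition: {B} | {C} — 2 equivalence classes.
C and B end up in different blocks, so they are distinguishable. For instance, the string 'ε' is accepted from only B.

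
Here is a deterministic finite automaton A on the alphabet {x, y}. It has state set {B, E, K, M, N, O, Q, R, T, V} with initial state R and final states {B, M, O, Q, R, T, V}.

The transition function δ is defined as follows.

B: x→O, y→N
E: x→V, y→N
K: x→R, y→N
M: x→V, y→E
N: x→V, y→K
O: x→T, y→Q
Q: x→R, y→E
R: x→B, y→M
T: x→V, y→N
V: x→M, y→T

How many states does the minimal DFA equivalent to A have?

3

All states are reachable from the start state.
P0 = {B,M,O,Q,R,T,V} | {E,K,N}.
On input y, block {B,M,O,Q,R,T,V} splits into {B,M,Q,T} and {O,R,V}.
Stable partition: {B,M,Q,T} | {E,K,N} | {O,R,V} — 3 equivalence classes.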